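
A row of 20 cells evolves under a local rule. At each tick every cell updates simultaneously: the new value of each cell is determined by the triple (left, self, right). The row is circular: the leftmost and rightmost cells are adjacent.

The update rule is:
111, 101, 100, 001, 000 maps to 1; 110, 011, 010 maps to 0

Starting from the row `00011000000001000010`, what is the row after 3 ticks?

00100101111010100101

11100111111110111101
11011011111101011010
00100101111010100101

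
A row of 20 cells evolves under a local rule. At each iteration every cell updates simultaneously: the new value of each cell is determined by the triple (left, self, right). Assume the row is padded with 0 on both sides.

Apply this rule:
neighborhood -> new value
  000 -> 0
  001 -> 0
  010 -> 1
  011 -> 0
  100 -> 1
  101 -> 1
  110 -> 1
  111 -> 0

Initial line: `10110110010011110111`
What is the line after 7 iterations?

00000011011011011001

11011011011000011001
01101101101100001101
00110110110110000111
00011011011011000001
00001101101101100001
00000110110110110001
00000011011011011001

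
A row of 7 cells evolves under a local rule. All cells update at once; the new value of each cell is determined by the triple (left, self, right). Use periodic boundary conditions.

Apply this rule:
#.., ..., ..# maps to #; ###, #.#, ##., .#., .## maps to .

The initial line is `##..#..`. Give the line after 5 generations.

generation 1: ..##.##
generation 2: ##.....
generation 3: ..#####
generation 4: ##.....  (repeats generation 2; period 2)
generation 5: ..#####

..#####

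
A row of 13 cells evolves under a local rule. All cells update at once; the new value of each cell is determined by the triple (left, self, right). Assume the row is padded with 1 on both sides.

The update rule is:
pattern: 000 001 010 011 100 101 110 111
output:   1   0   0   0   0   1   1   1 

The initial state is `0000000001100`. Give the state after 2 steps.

1011111100000

0111111100100
1011111100000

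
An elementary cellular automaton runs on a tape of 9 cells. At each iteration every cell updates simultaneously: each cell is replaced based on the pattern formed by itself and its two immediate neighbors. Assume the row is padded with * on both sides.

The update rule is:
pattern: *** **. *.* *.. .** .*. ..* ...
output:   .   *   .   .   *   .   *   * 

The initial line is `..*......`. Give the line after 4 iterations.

.*..*.*..

iteration 1: .*..*****
iteration 2: ...**....
iteration 3: .****.***
iteration 4: .*..*.*..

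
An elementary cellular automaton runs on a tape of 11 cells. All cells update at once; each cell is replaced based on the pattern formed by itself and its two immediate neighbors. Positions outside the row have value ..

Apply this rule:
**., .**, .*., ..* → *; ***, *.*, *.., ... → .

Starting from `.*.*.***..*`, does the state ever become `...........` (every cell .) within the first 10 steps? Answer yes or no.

**.*.*.*.**
**.*.*.*.**  (fixed point — unchanged through step 10)
step 10 is **.*.*.*.**, still not uniform .

no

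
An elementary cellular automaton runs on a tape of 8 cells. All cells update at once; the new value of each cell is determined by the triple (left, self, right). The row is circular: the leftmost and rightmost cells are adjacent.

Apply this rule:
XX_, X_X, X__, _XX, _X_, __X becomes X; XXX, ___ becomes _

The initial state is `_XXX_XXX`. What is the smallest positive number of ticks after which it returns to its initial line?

XX_XXX_X
_XXX_XXX

2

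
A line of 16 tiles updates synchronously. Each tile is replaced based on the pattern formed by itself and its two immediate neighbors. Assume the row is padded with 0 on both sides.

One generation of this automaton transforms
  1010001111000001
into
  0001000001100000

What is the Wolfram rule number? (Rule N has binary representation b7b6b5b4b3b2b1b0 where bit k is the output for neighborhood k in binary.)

80

position 7: 111 → 0  (bit 7 = 0)
position 9: 110 → 1  (bit 6 = 1)
position 1: 101 → 0  (bit 5 = 0)
position 3: 100 → 1  (bit 4 = 1)
position 6: 011 → 0  (bit 3 = 0)
position 0: 010 → 0  (bit 2 = 0)
position 5: 001 → 0  (bit 1 = 0)
position 4: 000 → 0  (bit 0 = 0)
bits b7..b0 = 01010000 = 80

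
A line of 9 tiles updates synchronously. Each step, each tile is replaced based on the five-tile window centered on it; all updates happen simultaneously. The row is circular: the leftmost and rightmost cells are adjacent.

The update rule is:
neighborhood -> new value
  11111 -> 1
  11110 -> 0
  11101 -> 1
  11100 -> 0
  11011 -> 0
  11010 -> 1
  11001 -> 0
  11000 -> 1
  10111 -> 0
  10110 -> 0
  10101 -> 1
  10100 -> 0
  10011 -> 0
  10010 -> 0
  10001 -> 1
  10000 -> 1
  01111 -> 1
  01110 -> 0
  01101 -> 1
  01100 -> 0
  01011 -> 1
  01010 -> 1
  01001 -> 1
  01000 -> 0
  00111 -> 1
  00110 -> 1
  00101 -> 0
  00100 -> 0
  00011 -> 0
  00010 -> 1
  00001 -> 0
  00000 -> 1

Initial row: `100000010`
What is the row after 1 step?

001110101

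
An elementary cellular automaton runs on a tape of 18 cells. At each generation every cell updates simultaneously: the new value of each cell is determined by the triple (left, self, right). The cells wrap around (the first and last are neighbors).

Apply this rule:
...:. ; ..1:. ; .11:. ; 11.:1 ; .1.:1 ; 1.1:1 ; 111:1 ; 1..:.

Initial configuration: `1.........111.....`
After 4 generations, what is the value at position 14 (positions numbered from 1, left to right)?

1..........11.....
1...........1.....
1...........1.....  (fixed point — unchanged through generation 4)
position 14 holds .

.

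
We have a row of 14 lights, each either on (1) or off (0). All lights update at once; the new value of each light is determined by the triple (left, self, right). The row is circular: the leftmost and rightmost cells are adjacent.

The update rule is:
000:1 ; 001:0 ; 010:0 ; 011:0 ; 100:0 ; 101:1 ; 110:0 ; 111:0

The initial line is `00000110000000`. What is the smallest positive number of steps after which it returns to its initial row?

2

step 1: 11110000111111
step 2: 00000110000000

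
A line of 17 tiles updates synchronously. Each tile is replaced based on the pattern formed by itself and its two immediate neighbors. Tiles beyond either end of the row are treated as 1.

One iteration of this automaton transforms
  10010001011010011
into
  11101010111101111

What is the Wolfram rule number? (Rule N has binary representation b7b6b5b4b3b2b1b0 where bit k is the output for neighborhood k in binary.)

position 16: 111 → 1  (bit 7 = 1)
position 0: 110 → 1  (bit 6 = 1)
position 8: 101 → 1  (bit 5 = 1)
position 1: 100 → 1  (bit 4 = 1)
position 9: 011 → 1  (bit 3 = 1)
position 3: 010 → 0  (bit 2 = 0)
position 2: 001 → 1  (bit 1 = 1)
position 5: 000 → 0  (bit 0 = 0)
bits b7..b0 = 11111010 = 250

250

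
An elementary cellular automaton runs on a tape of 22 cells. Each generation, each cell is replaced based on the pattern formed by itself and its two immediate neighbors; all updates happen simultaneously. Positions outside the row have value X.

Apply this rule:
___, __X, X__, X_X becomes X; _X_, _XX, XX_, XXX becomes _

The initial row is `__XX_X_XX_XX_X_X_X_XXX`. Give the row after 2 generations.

__XX_X_XX_XX_X_X_X_XXX

generation 1: XX__X_X__X__X_X_X_X___
generation 2: __XX_X_XX_XX_X_X_X_XXX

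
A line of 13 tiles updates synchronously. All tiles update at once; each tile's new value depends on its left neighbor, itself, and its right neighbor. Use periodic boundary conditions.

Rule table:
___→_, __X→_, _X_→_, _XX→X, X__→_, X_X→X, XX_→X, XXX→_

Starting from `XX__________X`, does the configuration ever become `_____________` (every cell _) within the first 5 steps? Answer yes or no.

yes

step 1: _X__________X
step 2: X____________
step 3: _____________
all cells are _ at step 3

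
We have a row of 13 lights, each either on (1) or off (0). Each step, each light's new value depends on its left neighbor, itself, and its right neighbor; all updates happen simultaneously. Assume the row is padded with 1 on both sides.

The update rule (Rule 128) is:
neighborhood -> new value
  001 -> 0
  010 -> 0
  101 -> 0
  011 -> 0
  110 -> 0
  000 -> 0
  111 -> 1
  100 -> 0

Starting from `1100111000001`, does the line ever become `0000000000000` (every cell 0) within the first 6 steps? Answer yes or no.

1000010000000
0000000000000
all cells are 0 at step 2

yes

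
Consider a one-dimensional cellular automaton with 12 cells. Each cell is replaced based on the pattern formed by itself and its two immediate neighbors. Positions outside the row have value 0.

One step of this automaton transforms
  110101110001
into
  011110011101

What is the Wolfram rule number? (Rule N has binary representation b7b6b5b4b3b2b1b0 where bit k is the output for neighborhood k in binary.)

117

position 6: 111 → 0  (bit 7 = 0)
position 1: 110 → 1  (bit 6 = 1)
position 2: 101 → 1  (bit 5 = 1)
position 8: 100 → 1  (bit 4 = 1)
position 0: 011 → 0  (bit 3 = 0)
position 3: 010 → 1  (bit 2 = 1)
position 10: 001 → 0  (bit 1 = 0)
position 9: 000 → 1  (bit 0 = 1)
bits b7..b0 = 01110101 = 117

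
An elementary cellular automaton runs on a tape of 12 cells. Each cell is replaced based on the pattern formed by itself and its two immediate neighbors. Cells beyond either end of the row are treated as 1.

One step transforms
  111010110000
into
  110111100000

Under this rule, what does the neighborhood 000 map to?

0

At position 9 the neighborhood is 000; the next row has 0 there.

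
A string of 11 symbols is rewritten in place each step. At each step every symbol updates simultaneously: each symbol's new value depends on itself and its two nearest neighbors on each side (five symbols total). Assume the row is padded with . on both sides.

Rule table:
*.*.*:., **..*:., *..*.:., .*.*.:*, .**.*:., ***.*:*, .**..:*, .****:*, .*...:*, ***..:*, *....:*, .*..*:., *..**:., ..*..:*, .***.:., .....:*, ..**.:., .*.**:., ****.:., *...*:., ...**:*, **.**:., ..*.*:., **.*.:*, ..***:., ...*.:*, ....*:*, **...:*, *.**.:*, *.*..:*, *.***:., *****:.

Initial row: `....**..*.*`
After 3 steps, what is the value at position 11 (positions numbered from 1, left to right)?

****.*...**
.*.****.*.*
*...*.**.**
position 11 holds *

*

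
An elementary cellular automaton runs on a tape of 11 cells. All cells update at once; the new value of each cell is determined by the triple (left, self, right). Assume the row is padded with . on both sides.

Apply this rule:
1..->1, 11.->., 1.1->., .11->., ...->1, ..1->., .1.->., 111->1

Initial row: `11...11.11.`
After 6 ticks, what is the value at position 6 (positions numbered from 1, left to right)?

1

tick 1: ..11......1
tick 2: 1...11111..
tick 3: .11..111.11
tick 4: ...1..1....
tick 5: 11..1..1111
tick 6: ..1..1..11.
position 6 holds 1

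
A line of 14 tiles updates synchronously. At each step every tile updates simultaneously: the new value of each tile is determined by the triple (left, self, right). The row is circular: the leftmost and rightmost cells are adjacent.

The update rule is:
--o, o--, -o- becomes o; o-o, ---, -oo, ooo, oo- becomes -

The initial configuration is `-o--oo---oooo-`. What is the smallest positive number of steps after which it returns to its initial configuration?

step 1: oooo--o-o----o
step 2: ----ooo-oo--o-
step 3: ---o------oooo
step 4: o-ooo----o----
step 5: o----o--ooo--o
step 6: -o--oooo---oo-
step 7: oooo----o-o--o
step 8: ----o--oo-ooo-
step 9: ---oooo------o
step 10: o-o----o----oo
step 11: --oo--ooo--o--
step 12: -o--oo---oooo-

12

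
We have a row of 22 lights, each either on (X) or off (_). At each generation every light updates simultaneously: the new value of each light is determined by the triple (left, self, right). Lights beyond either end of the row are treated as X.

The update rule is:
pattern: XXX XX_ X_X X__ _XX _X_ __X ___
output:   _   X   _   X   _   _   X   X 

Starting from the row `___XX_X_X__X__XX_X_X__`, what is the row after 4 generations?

XXX_X____XX_XX_X____XX
__X__XXXX_X__X__XXXX__
XX_XX___X__XX_XX___XXX
_X__XXXX_XX_X__XXXX___

_X__XXXX_XX_X__XXXX___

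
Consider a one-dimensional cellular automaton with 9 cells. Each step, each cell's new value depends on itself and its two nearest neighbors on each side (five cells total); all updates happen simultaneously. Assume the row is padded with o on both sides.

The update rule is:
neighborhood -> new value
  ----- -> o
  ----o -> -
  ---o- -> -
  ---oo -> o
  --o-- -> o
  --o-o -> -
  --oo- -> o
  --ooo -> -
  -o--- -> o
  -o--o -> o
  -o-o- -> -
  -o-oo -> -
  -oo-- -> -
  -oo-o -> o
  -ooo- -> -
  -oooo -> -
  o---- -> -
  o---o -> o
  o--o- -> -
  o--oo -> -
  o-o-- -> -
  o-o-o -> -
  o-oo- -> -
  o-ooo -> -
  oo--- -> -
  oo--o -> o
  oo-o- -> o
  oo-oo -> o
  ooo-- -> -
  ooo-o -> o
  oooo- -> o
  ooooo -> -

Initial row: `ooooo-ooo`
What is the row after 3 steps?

o-----o--

---ooo---
-oo----oo
o-----o--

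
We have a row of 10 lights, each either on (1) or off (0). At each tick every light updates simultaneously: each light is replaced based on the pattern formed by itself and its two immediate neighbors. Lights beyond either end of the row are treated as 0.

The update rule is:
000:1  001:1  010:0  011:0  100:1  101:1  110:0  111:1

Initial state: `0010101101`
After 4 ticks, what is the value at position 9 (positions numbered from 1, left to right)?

0

1101010010
0010101101  (repeats tick 0; period 2)
tick 4: 0010101101
position 9 holds 0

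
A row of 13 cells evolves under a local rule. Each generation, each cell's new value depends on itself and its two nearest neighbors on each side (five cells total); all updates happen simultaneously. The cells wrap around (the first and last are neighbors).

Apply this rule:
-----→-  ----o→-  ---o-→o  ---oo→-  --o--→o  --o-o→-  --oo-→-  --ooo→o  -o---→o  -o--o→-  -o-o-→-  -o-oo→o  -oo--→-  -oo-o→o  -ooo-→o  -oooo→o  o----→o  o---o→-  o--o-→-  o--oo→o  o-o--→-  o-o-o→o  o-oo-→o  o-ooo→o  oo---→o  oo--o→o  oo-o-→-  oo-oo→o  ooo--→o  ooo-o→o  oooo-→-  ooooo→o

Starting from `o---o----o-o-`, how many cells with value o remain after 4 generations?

-o-oooo-o--o-
--ooo-o----o-
--ooo--oo-ooo
ooooooo-ooooo
count of o: 12

12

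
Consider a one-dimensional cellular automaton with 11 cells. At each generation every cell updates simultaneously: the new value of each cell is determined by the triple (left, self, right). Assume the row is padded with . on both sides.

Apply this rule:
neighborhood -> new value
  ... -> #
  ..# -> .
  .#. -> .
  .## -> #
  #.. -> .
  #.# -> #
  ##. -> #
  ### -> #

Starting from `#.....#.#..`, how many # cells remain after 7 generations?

10

..###..#..#
#.###......
.####.#####
.##########
.##########  (fixed point — unchanged through generation 7)
count of #: 10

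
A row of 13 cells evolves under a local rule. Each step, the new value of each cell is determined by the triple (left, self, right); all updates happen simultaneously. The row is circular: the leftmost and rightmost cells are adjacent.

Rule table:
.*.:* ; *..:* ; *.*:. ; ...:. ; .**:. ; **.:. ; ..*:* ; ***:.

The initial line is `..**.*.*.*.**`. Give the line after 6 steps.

step 1: **...*.*.*...
step 2: ..*.**.*.**.*
step 3: ***....*....*
step 4: ...*..***..*.
step 5: ..****...****
step 6: **....*.*....

**....*.*....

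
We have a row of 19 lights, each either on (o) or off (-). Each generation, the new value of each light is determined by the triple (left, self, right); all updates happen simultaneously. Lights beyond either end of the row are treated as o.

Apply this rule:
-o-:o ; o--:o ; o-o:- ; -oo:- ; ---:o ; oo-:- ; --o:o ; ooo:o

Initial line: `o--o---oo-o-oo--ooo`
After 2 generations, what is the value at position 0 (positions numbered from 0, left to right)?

-oooooo---o---oo-oo
--oooo-ooooooo----o
position 0 holds -

-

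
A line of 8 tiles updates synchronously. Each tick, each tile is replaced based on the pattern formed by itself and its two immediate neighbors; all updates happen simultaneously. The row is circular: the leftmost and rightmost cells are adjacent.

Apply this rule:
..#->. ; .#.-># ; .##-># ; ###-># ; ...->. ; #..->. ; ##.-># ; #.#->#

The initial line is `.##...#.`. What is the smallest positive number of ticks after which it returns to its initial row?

.##...#.

1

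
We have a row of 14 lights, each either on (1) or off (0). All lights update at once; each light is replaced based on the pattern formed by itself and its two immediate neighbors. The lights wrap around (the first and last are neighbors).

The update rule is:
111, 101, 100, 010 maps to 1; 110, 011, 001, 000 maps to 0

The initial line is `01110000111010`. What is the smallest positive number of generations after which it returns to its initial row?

00101000010111
10111100011010
11011010000111
10100111000011
01110010100001
10101011110001
01111101101000
00111010011100
00010111001010
00011010101111
10000111110110
11000011101001
10100001011100
11110001101010
01101000011111
10011100001110
11001010000101
10101111000110
11110110100001
11101001110000
01011100101000
01101010111100
00011111011010
00001110100111
10000101110010
11000110101011
10100001111101
01110000111010

28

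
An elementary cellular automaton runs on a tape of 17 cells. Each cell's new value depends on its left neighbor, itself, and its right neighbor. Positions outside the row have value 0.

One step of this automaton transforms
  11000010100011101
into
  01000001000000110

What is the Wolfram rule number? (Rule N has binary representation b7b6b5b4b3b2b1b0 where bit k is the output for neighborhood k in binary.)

position 13: 111 → 0  (bit 7 = 0)
position 1: 110 → 1  (bit 6 = 1)
position 7: 101 → 1  (bit 5 = 1)
position 2: 100 → 0  (bit 4 = 0)
position 0: 011 → 0  (bit 3 = 0)
position 6: 010 → 0  (bit 2 = 0)
position 5: 001 → 0  (bit 1 = 0)
position 3: 000 → 0  (bit 0 = 0)
bits b7..b0 = 01100000 = 96

96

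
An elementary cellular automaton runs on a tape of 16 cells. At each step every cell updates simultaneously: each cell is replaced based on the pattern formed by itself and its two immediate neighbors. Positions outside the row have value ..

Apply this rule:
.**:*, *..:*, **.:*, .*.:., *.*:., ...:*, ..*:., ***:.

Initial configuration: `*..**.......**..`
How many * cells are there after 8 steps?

12

.*.********.****
...*......*.*..*
**..*****....*..
***.*...****..**
*.*..**.*..**.**
...*.**..*.**.**
**...***...**.**
****.*.***.**.**
count of *: 12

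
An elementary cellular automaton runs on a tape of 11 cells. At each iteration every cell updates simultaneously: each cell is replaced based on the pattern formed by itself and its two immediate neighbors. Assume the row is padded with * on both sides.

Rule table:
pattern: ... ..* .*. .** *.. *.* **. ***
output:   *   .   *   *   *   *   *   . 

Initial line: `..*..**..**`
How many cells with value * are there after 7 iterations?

8

*.**.***.*.
******.****
.....***...
****.*.***.
...*****.**
**.*...***.
.*****.*.**
count of *: 8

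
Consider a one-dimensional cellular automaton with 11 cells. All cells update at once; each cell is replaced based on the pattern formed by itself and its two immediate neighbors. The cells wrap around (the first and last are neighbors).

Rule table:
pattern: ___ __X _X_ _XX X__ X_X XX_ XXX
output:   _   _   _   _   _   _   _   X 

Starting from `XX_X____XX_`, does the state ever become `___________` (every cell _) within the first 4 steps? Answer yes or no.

___________
all cells are _ at step 1

yes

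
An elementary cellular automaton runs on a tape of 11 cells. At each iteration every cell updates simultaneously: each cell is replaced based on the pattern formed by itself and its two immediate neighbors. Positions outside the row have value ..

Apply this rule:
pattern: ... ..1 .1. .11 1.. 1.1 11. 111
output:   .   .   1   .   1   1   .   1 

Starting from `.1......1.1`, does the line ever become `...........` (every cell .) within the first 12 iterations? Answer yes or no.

yes

.11.....111
...1.....1.
...11....11
.....1.....
.....11....
.......1...
.......11..
.........1.
.........11
...........
all cells are . at iteration 10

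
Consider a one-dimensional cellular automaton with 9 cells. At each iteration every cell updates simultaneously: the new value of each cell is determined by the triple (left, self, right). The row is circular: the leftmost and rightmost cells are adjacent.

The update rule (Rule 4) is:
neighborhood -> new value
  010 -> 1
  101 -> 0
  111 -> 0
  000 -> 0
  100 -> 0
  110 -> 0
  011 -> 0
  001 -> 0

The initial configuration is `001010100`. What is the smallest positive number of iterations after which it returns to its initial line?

iteration 1: 001010100

1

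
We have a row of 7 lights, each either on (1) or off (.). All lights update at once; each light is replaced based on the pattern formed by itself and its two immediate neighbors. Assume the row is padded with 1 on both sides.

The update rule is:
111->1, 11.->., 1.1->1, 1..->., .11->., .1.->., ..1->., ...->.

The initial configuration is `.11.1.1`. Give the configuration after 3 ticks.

.....1.

1..1.1.
....1.1
.....1.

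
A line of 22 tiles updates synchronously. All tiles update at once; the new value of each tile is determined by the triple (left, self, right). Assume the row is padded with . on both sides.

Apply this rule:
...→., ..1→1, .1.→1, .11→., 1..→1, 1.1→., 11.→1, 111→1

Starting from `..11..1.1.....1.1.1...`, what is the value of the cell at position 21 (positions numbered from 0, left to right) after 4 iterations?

.1.1111.11...11.1.11..
11..111..11.1.1.1..11.
.111.1111.1.1.1.111.11
1.11..111.1.1.1..11..1
position 21 holds 1

1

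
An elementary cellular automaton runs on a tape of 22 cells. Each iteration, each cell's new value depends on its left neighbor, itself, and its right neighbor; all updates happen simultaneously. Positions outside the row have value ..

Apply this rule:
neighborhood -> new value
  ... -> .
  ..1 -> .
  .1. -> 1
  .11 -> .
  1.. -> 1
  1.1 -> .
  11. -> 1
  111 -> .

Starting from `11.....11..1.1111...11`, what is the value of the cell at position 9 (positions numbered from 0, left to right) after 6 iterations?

iteration 1: .11.....11.1....11...1
iteration 2: ..11.....1.11....11..1
iteration 3: ...11....1..11....11.1
iteration 4: ....11...11..11....1.1
iteration 5: .....11...11..11...1.1
iteration 6: ......11...11..11..1.1
position 9 holds .

.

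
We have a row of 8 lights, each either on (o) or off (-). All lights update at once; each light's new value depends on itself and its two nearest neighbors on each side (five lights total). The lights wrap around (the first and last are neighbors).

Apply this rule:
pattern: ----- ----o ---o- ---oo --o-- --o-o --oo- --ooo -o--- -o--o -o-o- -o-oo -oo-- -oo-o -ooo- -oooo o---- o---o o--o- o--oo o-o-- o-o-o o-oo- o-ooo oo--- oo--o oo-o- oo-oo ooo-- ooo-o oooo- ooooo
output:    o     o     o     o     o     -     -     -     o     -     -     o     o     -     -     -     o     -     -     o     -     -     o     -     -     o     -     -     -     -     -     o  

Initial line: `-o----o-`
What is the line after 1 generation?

-oooooo-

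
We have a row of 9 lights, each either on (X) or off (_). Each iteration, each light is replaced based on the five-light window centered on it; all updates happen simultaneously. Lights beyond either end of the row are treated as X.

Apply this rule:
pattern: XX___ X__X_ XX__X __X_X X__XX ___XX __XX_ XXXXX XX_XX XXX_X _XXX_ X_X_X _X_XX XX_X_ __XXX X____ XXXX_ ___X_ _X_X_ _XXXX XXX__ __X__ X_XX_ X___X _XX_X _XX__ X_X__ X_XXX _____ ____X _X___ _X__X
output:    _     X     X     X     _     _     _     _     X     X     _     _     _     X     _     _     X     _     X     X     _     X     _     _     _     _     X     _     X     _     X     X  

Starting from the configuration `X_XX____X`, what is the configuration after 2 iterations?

iteration 1: XX_______
iteration 2: X___XXX__

X___XXX__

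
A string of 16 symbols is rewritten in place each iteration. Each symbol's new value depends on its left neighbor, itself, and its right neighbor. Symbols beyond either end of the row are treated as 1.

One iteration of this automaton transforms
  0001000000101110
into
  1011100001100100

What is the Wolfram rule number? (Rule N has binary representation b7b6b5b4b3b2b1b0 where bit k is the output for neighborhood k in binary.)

150

position 13: 111 → 1  (bit 7 = 1)
position 14: 110 → 0  (bit 6 = 0)
position 11: 101 → 0  (bit 5 = 0)
position 0: 100 → 1  (bit 4 = 1)
position 12: 011 → 0  (bit 3 = 0)
position 3: 010 → 1  (bit 2 = 1)
position 2: 001 → 1  (bit 1 = 1)
position 1: 000 → 0  (bit 0 = 0)
bits b7..b0 = 10010110 = 150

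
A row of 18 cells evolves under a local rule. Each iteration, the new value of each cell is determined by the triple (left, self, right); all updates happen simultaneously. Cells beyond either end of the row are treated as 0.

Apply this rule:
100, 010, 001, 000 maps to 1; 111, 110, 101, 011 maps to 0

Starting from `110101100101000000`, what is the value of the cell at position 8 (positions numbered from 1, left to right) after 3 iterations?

iteration 1: 000100011101111111
iteration 2: 111111100000000000
iteration 3: 000000011111111111
position 8 holds 1

1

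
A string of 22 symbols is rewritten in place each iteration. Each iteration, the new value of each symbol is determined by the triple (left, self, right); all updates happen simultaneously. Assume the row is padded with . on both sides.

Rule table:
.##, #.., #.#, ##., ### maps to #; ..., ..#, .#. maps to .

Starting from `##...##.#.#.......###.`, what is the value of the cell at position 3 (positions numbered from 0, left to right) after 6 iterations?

iteration 1: ###..###.#.#......####
iteration 2: ####.####.#.#.....####
iteration 3: ##########.#.#....####
iteration 4: ###########.#.#...####
iteration 5: ############.#.#..####
iteration 6: #############.#.#.####
position 3 holds #

#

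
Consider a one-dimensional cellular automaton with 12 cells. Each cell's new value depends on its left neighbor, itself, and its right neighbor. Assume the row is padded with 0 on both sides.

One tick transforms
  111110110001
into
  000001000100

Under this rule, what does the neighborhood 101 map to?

At position 5 the neighborhood is 101; the next row has 1 there.

1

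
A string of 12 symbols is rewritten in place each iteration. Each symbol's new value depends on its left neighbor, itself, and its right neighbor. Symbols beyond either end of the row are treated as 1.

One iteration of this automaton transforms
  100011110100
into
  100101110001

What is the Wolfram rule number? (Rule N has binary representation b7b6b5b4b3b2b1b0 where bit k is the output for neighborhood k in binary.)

194

position 5: 111 → 1  (bit 7 = 1)
position 0: 110 → 1  (bit 6 = 1)
position 8: 101 → 0  (bit 5 = 0)
position 1: 100 → 0  (bit 4 = 0)
position 4: 011 → 0  (bit 3 = 0)
position 9: 010 → 0  (bit 2 = 0)
position 3: 001 → 1  (bit 1 = 1)
position 2: 000 → 0  (bit 0 = 0)
bits b7..b0 = 11000010 = 194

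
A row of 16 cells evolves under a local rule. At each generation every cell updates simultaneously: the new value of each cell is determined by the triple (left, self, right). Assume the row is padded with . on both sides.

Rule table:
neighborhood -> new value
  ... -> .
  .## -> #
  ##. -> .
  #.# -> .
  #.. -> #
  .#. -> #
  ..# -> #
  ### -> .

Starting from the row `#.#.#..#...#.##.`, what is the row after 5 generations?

generation 1: #.#.#####.##.#.#
generation 2: #.#.#.....#..#.#
generation 3: #.#.##...#####.#
generation 4: #.#.#.#.##.....#
generation 5: #.#.#.#.#.#...##

#.#.#.#.#.#...##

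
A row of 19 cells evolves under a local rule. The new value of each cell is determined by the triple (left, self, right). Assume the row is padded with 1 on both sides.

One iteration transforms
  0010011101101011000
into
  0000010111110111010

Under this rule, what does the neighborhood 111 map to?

0

At position 6 the neighborhood is 111; the next row has 0 there.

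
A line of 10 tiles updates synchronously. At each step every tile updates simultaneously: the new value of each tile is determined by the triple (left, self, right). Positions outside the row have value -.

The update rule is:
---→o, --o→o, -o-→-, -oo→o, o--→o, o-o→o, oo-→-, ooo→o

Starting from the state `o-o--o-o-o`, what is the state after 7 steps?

o-o-o-o-o-

-o-oo-o-o-
o-oo-o-o-o
-oo-o-o-o-
oo-o-o-o-o
o-o-o-o-o-
-o-o-o-o-o
o-o-o-o-o-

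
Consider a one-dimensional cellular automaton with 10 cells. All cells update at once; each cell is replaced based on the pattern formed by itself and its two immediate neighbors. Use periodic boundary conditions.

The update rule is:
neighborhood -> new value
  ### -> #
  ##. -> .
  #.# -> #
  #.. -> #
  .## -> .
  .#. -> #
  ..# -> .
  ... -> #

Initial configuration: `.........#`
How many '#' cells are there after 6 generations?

generation 1: ########.#
generation 2: #######.#.
generation 3: .#####.###
generation 4: #.###.#.#.
generation 5: ##.#.#####
generation 6: #.###.####
count of #: 8

8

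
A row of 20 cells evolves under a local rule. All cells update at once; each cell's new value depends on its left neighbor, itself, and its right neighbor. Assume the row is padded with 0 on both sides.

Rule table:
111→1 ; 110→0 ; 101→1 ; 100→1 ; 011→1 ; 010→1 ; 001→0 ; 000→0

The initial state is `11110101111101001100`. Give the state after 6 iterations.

11101111111011101010
11011111110111011111
10111111101110111110
11111111011101111101
11111110111011111011
11111101110111110110

11111101110111110110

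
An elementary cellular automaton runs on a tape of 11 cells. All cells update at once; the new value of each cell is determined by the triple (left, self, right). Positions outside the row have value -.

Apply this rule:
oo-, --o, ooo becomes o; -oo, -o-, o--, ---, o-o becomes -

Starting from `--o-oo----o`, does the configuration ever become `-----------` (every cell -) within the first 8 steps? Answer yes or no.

step 1: -o---o---o-
step 2: o---o---o--
step 3: ---o---o---
step 4: --o---o----
step 5: -o---o-----
step 6: o---o------
step 7: ---o-------
step 8: --o--------
step 8 is --o--------, still not uniform -

no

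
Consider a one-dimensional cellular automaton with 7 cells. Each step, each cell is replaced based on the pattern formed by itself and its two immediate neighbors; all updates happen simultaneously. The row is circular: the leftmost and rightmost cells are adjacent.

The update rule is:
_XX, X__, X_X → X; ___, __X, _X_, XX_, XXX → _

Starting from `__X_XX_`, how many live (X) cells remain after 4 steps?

___XX_X
X__X_X_
_X__X_X
X_X__X_
count of X: 3

3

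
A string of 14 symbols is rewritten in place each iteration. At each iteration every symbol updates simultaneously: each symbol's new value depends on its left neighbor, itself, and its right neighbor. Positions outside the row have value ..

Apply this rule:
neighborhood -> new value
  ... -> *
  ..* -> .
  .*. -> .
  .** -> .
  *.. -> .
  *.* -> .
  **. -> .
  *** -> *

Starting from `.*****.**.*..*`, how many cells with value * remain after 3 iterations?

6

..***.........
*..*..********
.......******.
count of *: 6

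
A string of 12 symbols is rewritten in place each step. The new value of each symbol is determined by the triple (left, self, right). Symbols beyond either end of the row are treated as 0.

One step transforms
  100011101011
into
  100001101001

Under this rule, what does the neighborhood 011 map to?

At position 4 the neighborhood is 011; the next row has 0 there.

0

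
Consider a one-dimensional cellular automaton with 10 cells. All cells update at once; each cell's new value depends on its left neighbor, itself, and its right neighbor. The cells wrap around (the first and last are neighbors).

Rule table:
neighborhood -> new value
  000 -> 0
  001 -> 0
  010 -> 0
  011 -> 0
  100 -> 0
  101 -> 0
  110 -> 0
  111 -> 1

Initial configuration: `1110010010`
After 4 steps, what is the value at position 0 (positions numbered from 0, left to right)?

0

step 1: 0100000000
step 2: 0000000000
step 3: 0000000000  (fixed point — unchanged through step 4)
position 0 holds 0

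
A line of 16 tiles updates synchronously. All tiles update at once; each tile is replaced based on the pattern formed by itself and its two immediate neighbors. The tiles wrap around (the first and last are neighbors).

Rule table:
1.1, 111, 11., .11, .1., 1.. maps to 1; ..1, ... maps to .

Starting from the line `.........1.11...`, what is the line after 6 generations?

.........11111..
.........111111.
.........1111111
1........1111111
11.......1111111
111......1111111

111......1111111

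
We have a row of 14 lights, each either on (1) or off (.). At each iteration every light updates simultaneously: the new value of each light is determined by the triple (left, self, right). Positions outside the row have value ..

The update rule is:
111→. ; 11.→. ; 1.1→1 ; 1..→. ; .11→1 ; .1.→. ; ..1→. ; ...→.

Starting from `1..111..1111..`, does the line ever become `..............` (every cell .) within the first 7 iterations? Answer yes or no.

...1....1.....
..............
all cells are . at iteration 2

yes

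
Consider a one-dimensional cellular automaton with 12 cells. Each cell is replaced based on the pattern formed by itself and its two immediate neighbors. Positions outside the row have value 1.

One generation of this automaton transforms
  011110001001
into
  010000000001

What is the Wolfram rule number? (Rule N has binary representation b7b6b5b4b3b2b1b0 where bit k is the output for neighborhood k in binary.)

position 2: 111 → 0  (bit 7 = 0)
position 4: 110 → 0  (bit 6 = 0)
position 0: 101 → 0  (bit 5 = 0)
position 5: 100 → 0  (bit 4 = 0)
position 1: 011 → 1  (bit 3 = 1)
position 8: 010 → 0  (bit 2 = 0)
position 7: 001 → 0  (bit 1 = 0)
position 6: 000 → 0  (bit 0 = 0)
bits b7..b0 = 00001000 = 8

8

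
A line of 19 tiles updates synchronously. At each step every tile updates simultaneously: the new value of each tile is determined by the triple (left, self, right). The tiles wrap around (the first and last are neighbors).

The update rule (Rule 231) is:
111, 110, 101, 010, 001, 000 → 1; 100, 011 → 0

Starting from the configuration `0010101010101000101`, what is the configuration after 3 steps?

0111111111111011111
1011111111111101111
1101111111111110111

1101111111111110111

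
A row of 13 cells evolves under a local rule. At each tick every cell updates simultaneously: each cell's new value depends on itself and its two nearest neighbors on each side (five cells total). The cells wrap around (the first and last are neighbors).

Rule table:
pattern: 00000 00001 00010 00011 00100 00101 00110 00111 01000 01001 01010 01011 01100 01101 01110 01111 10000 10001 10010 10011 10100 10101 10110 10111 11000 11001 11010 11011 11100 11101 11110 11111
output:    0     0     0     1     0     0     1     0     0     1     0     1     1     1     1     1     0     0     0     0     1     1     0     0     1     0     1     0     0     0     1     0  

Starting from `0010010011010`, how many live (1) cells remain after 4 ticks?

tick 1: 0001001011110
tick 2: 0000100101101
tick 3: 0000010010111
tick 4: 1000001001010
count of 1: 4

4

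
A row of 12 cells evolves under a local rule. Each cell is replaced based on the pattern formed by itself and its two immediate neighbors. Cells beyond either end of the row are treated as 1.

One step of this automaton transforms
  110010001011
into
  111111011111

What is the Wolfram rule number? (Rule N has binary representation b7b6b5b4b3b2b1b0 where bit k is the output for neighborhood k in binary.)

position 0: 111 → 1  (bit 7 = 1)
position 1: 110 → 1  (bit 6 = 1)
position 9: 101 → 1  (bit 5 = 1)
position 2: 100 → 1  (bit 4 = 1)
position 10: 011 → 1  (bit 3 = 1)
position 4: 010 → 1  (bit 2 = 1)
position 3: 001 → 1  (bit 1 = 1)
position 6: 000 → 0  (bit 0 = 0)
bits b7..b0 = 11111110 = 254

254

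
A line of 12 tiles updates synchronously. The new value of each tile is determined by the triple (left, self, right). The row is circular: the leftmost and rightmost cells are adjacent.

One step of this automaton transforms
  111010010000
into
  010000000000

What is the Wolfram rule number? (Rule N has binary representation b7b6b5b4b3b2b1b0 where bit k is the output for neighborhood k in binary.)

position 1: 111 → 1  (bit 7 = 1)
position 2: 110 → 0  (bit 6 = 0)
position 3: 101 → 0  (bit 5 = 0)
position 5: 100 → 0  (bit 4 = 0)
position 0: 011 → 0  (bit 3 = 0)
position 4: 010 → 0  (bit 2 = 0)
position 6: 001 → 0  (bit 1 = 0)
position 9: 000 → 0  (bit 0 = 0)
bits b7..b0 = 10000000 = 128

128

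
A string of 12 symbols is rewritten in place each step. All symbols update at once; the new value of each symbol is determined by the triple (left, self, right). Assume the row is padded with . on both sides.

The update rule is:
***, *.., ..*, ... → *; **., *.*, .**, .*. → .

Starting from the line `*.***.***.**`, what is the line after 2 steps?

step 1: ...*...*....
step 2: ***.***.****

***.***.****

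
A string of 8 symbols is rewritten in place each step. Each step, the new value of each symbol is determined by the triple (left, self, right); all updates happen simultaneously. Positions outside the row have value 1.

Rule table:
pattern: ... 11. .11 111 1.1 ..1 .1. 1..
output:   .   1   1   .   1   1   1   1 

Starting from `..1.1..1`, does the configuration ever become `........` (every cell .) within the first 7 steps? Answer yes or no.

step 1: 11111111
step 2: ........
all cells are . at step 2

yes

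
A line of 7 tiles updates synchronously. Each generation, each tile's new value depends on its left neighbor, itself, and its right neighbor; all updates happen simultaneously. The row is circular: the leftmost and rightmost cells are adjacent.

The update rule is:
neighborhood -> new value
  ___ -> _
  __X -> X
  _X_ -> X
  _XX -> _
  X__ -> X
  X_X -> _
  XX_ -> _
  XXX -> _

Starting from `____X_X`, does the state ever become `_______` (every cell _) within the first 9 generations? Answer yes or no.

X__XX_X
_XX____
X__X___
XXXXX_X
_______
all cells are _ at generation 5

yes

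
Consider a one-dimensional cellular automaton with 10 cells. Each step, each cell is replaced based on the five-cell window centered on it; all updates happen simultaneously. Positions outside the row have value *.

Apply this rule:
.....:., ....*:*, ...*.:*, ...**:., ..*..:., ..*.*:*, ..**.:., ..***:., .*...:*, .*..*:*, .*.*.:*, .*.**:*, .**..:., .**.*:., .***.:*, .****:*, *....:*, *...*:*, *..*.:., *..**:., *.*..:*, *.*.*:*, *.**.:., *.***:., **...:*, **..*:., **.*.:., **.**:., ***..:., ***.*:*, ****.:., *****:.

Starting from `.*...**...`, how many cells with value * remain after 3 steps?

5

step 1: .***...**.
step 2: ..*.**....
step 3: ..**..***.
count of *: 5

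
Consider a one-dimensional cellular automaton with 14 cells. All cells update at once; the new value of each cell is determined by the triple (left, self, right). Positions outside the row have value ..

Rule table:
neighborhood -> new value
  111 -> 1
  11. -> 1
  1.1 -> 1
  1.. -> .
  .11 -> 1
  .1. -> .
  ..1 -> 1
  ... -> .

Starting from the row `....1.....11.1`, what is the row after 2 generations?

..1.....11111.

...1.....1111.
..1.....11111.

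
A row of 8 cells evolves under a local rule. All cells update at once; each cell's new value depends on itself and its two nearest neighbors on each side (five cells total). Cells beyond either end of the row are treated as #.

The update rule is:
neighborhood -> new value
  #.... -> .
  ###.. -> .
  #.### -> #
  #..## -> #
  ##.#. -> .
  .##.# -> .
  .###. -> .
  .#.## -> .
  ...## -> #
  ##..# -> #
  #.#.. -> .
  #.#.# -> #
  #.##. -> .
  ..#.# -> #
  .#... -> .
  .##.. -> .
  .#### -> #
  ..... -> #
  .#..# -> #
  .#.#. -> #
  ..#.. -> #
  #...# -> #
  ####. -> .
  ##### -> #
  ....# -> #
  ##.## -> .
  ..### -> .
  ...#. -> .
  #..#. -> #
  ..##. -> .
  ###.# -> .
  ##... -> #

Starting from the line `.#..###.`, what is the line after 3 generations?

..###.##

..##....
##..#.##
..###.##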